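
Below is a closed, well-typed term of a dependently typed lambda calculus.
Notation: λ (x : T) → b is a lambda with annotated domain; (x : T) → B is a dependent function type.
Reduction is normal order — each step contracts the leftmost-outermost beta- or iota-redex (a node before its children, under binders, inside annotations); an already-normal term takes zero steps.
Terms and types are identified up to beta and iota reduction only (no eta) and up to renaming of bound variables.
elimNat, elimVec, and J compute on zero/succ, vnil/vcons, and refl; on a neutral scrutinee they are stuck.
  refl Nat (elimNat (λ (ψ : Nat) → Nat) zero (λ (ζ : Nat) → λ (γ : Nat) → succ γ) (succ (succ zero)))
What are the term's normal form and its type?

reduced normal form:
  refl Nat (succ (succ zero))
type:
  Eq Nat (succ (succ zero)) (succ (succ zero))
observation: the first redex contracted is an elimNat iota-redex; the normal form is reached in 7 normal-order steps.


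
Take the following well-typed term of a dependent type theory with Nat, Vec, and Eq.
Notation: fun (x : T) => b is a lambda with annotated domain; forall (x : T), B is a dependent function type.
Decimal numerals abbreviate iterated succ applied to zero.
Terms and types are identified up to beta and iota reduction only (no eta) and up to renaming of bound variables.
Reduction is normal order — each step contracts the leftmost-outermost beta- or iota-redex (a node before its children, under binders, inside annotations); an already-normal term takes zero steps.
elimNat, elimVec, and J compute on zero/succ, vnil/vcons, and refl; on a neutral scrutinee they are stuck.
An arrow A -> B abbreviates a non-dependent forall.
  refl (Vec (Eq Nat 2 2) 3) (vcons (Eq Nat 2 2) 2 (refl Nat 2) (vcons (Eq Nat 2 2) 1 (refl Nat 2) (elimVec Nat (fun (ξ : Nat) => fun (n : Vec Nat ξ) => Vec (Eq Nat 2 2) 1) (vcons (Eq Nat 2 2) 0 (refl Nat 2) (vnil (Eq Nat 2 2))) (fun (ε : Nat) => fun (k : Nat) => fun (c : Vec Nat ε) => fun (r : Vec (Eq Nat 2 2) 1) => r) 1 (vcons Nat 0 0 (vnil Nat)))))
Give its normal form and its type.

normal form:
  refl (Vec (Eq Nat 2 2) 3) (vcons (Eq Nat 2 2) 2 (refl Nat 2) (vcons (Eq Nat 2 2) 1 (refl Nat 2) (vcons (Eq Nat 2 2) 0 (refl Nat 2) (vnil (Eq Nat 2 2)))))
inferred type:
  Eq (Vec (Eq Nat 2 2) 3) (vcons (Eq Nat 2 2) 2 (refl Nat 2) (vcons (Eq Nat 2 2) 1 (refl Nat 2) (vcons (Eq Nat 2 2) 0 (refl Nat 2) (vnil (Eq Nat 2 2))))) (vcons (Eq Nat 2 2) 2 (refl Nat 2) (vcons (Eq Nat 2 2) 1 (refl Nat 2) (vcons (Eq Nat 2 2) 0 (refl Nat 2) (vnil (Eq Nat 2 2)))))
observation: the term reaches its normal form after 6 normal-order steps.


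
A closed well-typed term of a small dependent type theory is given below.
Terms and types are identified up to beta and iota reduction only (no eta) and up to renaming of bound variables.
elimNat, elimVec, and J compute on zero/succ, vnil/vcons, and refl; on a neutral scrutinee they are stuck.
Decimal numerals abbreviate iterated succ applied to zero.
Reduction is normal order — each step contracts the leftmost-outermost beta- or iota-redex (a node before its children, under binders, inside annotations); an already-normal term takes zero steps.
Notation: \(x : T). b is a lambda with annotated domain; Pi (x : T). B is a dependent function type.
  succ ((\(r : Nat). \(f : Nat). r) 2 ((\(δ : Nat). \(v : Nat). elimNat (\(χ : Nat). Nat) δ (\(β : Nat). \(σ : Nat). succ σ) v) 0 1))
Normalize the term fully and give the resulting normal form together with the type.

normal form:
  3
inferred type:
  Nat
observation: reduction starts at a beta-redex, and 2 normal-order steps reach the normal form.


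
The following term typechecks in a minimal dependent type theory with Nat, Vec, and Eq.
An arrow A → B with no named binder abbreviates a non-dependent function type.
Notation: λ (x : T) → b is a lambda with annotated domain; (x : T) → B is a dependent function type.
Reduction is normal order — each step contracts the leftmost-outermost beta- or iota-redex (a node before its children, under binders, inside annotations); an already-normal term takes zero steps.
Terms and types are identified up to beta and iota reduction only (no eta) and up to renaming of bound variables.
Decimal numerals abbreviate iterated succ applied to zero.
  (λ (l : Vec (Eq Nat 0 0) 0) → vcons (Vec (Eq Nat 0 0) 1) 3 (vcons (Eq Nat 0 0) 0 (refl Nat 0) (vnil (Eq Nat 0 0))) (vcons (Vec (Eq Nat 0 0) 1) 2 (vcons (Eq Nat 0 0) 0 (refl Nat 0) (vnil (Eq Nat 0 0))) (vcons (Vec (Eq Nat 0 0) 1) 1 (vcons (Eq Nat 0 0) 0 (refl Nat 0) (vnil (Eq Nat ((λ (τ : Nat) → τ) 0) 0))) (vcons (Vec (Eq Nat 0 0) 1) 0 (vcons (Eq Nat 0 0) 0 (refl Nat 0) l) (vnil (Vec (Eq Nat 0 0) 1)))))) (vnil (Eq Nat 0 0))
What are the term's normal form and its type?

reduced normal form:
  vcons (Vec (Eq Nat 0 0) 1) 3 (vcons (Eq Nat 0 0) 0 (refl Nat 0) (vnil (Eq Nat 0 0))) (vcons (Vec (Eq Nat 0 0) 1) 2 (vcons (Eq Nat 0 0) 0 (refl Nat 0) (vnil (Eq Nat 0 0))) (vcons (Vec (Eq Nat 0 0) 1) 1 (vcons (Eq Nat 0 0) 0 (refl Nat 0) (vnil (Eq Nat 0 0))) (vcons (Vec (Eq Nat 0 0) 1) 0 (vcons (Eq Nat 0 0) 0 (refl Nat 0) (vnil (Eq Nat 0 0))) (vnil (Vec (Eq Nat 0 0) 1)))))
type:
  Vec (Vec (Eq Nat 0 0) 1) 4


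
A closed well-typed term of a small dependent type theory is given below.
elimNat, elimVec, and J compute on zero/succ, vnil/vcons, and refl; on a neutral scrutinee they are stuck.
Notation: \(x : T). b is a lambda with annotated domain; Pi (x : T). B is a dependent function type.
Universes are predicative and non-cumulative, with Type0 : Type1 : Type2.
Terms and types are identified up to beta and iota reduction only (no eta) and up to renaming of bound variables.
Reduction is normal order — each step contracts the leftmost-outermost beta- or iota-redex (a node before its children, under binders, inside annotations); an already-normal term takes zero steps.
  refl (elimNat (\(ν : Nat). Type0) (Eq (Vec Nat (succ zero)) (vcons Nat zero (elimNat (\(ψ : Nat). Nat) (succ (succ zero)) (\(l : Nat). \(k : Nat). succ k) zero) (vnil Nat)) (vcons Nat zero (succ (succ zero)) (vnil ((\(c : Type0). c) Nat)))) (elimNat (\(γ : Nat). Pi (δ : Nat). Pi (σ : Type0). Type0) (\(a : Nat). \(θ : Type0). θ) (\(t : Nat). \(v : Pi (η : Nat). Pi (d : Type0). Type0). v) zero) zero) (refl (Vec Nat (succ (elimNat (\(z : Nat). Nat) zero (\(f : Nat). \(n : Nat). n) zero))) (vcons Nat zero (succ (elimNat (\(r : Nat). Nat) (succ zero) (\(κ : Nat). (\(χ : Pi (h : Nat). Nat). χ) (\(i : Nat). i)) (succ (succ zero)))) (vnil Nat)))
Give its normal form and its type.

reduced normal form:
  refl (Eq (Vec Nat (succ zero)) (vcons Nat zero (succ (succ zero)) (vnil Nat)) (vcons Nat zero (succ (succ zero)) (vnil Nat))) (refl (Vec Nat (succ zero)) (vcons Nat zero (succ (succ zero)) (vnil Nat)))
the term's type:
  Eq (Eq (Vec Nat (succ zero)) (vcons Nat zero (succ (succ zero)) (vnil Nat)) (vcons Nat zero (succ (succ zero)) (vnil Nat))) (refl (Vec Nat (succ zero)) (vcons Nat zero (succ (succ zero)) (vnil Nat))) (refl (Vec Nat (succ zero)) (vcons Nat zero (succ (succ zero)) (vnil Nat)))
observation: contracting an elimNat iota-redex first, the term normalizes in 13 steps.


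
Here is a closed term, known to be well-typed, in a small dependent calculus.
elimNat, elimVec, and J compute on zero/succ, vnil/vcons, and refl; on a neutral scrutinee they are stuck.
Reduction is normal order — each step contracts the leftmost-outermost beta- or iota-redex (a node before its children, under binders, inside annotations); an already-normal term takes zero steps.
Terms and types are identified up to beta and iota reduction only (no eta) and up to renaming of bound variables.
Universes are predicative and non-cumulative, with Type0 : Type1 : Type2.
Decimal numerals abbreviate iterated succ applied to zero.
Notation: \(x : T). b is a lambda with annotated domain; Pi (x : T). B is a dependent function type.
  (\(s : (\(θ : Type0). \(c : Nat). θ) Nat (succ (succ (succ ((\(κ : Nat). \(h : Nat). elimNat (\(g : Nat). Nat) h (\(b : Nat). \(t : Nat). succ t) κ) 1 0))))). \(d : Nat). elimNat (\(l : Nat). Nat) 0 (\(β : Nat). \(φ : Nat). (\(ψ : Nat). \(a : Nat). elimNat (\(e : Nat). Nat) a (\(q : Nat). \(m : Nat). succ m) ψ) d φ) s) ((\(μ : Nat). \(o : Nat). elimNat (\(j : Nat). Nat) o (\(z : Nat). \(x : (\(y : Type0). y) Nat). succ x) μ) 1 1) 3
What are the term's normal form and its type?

resulting normal form:
  6
type:
  Nat
observation: the term reaches its normal form after 27 normal-order steps.


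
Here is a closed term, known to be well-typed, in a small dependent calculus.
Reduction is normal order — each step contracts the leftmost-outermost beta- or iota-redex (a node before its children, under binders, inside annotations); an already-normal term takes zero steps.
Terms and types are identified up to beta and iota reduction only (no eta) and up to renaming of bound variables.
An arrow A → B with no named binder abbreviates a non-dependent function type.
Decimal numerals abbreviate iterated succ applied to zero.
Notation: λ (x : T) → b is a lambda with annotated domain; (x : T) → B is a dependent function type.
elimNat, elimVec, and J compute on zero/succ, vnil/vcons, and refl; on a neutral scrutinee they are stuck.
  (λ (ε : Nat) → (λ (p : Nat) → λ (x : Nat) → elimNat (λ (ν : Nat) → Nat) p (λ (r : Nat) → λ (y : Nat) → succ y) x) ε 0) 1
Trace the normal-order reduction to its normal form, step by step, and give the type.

reduction (normal order):
  (λ (ε : Nat) → (λ (p : Nat) → λ (x : Nat) → elimNat (λ (ν : Nat) → Nat) p (λ (r : Nat) → λ (y : Nat) → succ y) x) ε 0) 1
  ~> (λ (ε : Nat) → λ (p : Nat) → elimNat (λ (x : Nat) → Nat) ε (λ (ν : Nat) → λ (r : Nat) → succ r) p) 1 0
  ~> (λ (ε : Nat) → elimNat (λ (p : Nat) → Nat) 1 (λ (x : Nat) → λ (ν : Nat) → succ ν) ε) 0
  ~> elimNat (λ (ε : Nat) → Nat) 1 (λ (p : Nat) → λ (x : Nat) → succ x) 0
  ~> 1
inferred type:
  Nat


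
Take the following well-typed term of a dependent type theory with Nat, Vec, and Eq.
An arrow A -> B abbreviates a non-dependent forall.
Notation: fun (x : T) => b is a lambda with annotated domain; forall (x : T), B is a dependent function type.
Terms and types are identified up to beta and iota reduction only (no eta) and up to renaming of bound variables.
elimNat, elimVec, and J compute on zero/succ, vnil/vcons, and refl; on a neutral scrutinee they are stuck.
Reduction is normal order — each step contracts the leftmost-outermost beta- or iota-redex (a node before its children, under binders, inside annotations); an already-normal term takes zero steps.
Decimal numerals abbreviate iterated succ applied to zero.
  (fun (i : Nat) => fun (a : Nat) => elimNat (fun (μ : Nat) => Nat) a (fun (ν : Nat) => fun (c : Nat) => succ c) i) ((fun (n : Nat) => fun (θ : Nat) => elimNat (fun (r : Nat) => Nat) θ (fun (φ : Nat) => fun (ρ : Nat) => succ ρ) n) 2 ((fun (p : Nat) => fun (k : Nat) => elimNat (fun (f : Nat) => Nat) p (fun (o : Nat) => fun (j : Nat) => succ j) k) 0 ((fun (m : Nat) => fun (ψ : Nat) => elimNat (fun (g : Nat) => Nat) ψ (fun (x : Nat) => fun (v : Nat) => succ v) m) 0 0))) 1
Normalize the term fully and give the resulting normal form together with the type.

reduced normal form:
  3
type:
  Nat


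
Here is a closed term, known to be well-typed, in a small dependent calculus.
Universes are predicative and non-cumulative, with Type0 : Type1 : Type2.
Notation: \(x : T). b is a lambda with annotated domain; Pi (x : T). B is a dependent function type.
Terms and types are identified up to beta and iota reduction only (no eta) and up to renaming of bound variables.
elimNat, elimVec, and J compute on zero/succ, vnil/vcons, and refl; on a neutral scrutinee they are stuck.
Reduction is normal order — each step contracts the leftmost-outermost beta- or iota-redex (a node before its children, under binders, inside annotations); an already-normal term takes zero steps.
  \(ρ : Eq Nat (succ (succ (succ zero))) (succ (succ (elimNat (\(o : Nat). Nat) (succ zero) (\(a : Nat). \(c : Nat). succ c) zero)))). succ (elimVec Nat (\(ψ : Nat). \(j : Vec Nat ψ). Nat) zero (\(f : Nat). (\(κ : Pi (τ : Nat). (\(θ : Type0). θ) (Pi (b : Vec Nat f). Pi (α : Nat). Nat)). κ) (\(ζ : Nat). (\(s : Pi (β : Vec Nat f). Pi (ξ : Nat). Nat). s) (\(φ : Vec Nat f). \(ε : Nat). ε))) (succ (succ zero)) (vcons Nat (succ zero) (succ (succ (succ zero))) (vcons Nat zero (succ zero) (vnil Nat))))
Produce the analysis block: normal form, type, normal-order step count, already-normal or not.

resulting normal form:
  \(ρ : Eq Nat (succ (succ (succ zero))) (succ (succ (succ zero)))). succ zero
type:
  Pi (ρ : Eq Nat (succ (succ (succ zero))) (succ (succ (succ zero)))). Nat
reduction steps (normal order): 16
started in normal form: no
first contracted redex: an elimNat iota-redex


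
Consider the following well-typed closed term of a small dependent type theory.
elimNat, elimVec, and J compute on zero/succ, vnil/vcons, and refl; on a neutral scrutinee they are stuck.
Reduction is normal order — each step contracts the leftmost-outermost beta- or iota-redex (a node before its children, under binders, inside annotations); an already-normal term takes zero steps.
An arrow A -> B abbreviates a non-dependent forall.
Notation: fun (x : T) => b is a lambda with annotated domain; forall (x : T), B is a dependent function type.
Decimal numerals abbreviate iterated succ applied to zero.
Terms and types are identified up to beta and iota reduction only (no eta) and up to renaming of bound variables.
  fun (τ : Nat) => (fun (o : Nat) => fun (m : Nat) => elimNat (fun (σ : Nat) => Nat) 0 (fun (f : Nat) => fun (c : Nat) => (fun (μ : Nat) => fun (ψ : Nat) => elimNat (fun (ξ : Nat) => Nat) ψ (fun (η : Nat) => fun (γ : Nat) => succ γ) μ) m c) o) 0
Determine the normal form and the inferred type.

resulting normal form:
  fun (τ : Nat) => fun (o : Nat) => 0
the term's type:
  Nat -> Nat -> Nat


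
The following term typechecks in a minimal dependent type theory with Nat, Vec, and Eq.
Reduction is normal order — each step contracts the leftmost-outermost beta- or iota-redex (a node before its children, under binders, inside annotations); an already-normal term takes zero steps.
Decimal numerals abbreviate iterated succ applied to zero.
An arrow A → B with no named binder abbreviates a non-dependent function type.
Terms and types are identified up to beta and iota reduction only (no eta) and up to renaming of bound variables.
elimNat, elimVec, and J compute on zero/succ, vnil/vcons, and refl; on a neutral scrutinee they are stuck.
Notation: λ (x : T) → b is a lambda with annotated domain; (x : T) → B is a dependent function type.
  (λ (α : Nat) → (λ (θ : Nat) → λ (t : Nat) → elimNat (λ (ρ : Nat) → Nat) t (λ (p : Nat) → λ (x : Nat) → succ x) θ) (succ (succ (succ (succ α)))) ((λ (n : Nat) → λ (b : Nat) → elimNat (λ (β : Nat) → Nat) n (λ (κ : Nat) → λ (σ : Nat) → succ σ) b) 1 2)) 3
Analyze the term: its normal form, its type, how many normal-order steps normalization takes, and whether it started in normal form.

reduced normal form:
  10
the term's type:
  Nat
steps to reach normal form (normal order): 34
term was already normal: no
first redex: a beta-redex


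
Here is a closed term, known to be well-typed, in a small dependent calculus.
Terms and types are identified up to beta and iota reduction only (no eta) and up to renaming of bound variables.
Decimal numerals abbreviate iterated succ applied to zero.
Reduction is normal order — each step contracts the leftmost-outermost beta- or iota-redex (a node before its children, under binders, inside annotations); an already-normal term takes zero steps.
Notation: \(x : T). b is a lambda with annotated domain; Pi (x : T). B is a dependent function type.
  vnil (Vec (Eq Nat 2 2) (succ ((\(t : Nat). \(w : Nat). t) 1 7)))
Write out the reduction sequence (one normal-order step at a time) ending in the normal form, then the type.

normal-order reduction:
  vnil (Vec (Eq Nat 2 2) (succ ((\(t : Nat). \(w : Nat). t) 1 7)))
  ~> vnil (Vec (Eq Nat 2 2) (succ ((\(t : Nat). 1) 7)))
  ~> vnil (Vec (Eq Nat 2 2) 2)
the term's type:
  Vec (Vec (Eq Nat 2 2) 2) 0


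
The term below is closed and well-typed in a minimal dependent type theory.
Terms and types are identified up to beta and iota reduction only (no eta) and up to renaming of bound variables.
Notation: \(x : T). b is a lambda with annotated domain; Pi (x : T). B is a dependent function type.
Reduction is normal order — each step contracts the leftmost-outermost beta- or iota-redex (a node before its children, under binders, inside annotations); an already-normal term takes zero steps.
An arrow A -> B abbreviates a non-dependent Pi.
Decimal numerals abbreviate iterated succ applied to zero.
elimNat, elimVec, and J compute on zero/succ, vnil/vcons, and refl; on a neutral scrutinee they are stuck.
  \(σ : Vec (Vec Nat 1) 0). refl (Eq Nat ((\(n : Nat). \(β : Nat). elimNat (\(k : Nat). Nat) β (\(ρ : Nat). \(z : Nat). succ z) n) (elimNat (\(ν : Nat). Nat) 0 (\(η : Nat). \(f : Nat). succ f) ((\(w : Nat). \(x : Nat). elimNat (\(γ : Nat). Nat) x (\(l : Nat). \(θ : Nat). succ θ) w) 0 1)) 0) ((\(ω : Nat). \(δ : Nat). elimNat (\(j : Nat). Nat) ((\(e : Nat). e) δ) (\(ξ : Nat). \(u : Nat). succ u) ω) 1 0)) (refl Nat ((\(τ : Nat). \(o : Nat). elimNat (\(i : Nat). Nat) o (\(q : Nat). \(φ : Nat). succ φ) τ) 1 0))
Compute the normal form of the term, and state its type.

resulting normal form:
  \(σ : Vec (Vec Nat 1) 0). refl (Eq Nat 1 1) (refl Nat 1)
type:
  Vec (Vec Nat 1) 0 -> Eq (Eq Nat 1 1) (refl Nat 1) (refl Nat 1)
observation: 26 normal-order steps separate the term from its normal form.


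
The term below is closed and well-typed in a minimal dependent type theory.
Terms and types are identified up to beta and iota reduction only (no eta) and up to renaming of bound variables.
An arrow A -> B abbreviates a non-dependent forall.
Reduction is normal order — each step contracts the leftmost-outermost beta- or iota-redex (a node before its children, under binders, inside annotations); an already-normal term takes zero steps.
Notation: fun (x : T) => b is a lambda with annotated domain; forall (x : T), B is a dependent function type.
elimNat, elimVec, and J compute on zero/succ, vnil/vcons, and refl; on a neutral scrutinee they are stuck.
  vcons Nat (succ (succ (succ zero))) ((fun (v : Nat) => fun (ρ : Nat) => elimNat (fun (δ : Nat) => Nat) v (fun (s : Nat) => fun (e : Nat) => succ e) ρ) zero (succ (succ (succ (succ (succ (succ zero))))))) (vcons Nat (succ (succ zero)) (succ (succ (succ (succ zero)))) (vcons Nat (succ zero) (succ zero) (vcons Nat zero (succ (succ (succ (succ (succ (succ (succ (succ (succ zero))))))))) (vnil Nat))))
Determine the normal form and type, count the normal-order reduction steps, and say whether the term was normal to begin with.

normal form:
  vcons Nat (succ (succ (succ zero))) (succ (succ (succ (succ (succ (succ zero)))))) (vcons Nat (succ (succ zero)) (succ (succ (succ (succ zero)))) (vcons Nat (succ zero) (succ zero) (vcons Nat zero (succ (succ (succ (succ (succ (succ (succ (succ (succ zero))))))))) (vnil Nat))))
type:
  Vec Nat (succ (succ (succ (succ zero))))
reduction steps (normal order): 21
already normal: no
first redex: a beta-redex


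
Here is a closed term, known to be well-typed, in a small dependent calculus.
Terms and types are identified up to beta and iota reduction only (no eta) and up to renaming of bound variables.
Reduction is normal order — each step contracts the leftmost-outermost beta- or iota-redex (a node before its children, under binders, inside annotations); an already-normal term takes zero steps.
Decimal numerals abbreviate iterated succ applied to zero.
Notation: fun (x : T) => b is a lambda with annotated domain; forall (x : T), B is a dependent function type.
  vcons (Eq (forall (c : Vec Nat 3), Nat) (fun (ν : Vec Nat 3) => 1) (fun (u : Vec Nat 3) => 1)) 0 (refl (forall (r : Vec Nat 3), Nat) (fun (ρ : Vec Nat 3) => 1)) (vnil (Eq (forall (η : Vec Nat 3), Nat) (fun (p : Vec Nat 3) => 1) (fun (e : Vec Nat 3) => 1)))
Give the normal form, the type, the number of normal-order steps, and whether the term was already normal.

reduced normal form:
  vcons (Eq (forall (c : Vec Nat 3), Nat) (fun (ν : Vec Nat 3) => 1) (fun (u : Vec Nat 3) => 1)) 0 (refl (forall (r : Vec Nat 3), Nat) (fun (ρ : Vec Nat 3) => 1)) (vnil (Eq (forall (η : Vec Nat 3), Nat) (fun (p : Vec Nat 3) => 1) (fun (e : Vec Nat 3) => 1)))
the term's type:
  Vec (Eq (forall (c : Vec Nat 3), Nat) (fun (ν : Vec Nat 3) => 1) (fun (u : Vec Nat 3) => 1)) 1
reduction steps (normal order): 0
term was already normal: yes


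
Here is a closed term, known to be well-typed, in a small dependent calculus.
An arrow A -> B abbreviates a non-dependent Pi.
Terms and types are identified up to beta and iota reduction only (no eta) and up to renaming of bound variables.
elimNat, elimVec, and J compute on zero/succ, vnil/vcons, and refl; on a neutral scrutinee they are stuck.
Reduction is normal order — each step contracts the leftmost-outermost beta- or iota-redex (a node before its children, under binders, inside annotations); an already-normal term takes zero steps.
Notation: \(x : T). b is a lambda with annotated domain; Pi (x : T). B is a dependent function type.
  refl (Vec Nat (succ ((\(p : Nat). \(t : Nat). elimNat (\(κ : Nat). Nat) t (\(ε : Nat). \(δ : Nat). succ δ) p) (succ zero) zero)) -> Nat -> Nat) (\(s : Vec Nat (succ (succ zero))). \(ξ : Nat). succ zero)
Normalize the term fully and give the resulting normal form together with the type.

reduced normal form:
  refl (Vec Nat (succ (succ zero)) -> Nat -> Nat) (\(p : Vec Nat (succ (succ zero))). \(t : Nat). succ zero)
inferred type:
  Eq (Vec Nat (succ (succ zero)) -> Nat -> Nat) (\(p : Vec Nat (succ (succ zero))). \(t : Nat). succ zero) (\(κ : Vec Nat (succ (succ zero))). \(ε : Nat). succ zero)
observation: reduction starts at a beta-redex, and 6 normal-order steps reach the normal form.


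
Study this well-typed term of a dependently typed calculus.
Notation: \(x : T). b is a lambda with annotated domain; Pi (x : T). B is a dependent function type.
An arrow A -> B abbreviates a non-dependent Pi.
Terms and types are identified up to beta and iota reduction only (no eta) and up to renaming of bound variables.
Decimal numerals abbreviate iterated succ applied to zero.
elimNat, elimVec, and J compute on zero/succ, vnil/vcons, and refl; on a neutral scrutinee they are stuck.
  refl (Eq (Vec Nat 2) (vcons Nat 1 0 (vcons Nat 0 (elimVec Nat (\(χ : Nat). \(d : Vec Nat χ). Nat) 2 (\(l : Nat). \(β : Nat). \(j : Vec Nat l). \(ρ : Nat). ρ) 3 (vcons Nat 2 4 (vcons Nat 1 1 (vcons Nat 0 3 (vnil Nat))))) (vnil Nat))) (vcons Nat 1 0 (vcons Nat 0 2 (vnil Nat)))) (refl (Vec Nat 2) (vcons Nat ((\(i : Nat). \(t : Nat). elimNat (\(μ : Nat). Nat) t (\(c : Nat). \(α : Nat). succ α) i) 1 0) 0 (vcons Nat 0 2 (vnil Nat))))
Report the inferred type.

type:
  Eq (Eq (Vec Nat 2) (vcons Nat 1 0 (vcons Nat 0 2 (vnil Nat))) (vcons Nat 1 0 (vcons Nat 0 2 (vnil Nat)))) (refl (Vec Nat 2) (vcons Nat 1 0 (vcons Nat 0 2 (vnil Nat)))) (refl (Vec Nat 2) (vcons Nat 1 0 (vcons Nat 0 2 (vnil Nat))))


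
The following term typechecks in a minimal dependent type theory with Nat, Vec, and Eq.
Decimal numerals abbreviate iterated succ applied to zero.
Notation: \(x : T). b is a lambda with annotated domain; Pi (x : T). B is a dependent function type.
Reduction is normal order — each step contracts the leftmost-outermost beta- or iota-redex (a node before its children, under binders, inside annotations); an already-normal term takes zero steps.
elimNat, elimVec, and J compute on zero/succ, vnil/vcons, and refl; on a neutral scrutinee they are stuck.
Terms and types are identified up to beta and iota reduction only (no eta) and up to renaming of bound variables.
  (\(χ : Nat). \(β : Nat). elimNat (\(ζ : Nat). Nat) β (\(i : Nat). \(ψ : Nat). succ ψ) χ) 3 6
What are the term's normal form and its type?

normal form:
  9
type:
  Nat


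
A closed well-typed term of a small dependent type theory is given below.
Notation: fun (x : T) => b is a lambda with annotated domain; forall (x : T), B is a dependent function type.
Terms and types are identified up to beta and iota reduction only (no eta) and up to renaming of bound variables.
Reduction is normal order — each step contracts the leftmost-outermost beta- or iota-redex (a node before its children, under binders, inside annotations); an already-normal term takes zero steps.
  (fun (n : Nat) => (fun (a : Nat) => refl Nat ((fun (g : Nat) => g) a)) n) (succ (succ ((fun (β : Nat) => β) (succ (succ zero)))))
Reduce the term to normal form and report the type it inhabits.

reduced normal form:
  refl Nat (succ (succ (succ (succ zero))))
type:
  Eq Nat (succ (succ (succ (succ zero)))) (succ (succ (succ (succ zero))))


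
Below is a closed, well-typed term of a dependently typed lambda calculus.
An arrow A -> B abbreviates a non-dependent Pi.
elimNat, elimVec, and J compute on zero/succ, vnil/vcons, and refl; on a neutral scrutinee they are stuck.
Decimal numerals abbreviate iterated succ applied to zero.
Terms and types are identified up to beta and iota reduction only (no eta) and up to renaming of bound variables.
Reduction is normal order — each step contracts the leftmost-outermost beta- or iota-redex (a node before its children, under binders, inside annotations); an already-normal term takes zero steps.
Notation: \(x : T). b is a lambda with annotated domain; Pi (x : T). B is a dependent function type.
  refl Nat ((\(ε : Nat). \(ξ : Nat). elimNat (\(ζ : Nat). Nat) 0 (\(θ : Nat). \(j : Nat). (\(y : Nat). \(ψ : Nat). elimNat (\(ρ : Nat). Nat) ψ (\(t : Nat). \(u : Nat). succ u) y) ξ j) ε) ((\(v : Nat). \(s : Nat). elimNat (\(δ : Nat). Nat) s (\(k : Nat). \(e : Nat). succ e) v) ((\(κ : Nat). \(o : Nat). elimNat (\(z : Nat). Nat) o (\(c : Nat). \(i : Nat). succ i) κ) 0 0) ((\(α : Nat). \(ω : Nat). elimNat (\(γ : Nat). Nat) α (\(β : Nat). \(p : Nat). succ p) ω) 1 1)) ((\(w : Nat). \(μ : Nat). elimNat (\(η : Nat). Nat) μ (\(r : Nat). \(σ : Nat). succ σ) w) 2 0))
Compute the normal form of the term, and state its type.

resulting normal form:
  refl Nat 4
type:
  Eq Nat 4 4


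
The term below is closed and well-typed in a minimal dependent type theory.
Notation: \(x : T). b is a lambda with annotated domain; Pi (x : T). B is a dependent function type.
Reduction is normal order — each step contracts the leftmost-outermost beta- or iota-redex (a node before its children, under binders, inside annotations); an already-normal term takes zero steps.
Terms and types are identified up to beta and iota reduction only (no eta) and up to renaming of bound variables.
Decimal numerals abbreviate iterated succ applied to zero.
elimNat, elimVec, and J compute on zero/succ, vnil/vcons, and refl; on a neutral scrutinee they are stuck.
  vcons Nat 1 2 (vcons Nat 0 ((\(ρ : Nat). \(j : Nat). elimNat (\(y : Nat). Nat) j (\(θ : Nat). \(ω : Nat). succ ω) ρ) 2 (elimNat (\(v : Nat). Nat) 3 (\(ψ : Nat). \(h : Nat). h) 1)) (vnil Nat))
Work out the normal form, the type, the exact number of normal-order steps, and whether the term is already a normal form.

reduced normal form:
  vcons Nat 1 2 (vcons Nat 0 5 (vnil Nat))
type:
  Vec Nat 2
reduction steps (normal order): 13
term was already normal: no
first contracted redex: a beta-redex


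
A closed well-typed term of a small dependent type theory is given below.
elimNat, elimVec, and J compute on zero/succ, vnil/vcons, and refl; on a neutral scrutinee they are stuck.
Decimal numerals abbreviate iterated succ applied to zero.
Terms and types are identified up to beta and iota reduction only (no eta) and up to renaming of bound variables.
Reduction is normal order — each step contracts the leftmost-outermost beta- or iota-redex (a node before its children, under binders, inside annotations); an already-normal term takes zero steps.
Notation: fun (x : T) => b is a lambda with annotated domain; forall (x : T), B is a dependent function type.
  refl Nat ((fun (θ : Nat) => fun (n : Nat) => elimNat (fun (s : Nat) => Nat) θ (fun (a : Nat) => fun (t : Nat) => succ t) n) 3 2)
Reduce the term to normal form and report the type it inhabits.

normal form:
  refl Nat 5
the term's type:
  Eq Nat 5 5
observation: the leftmost-outermost redex is a beta-redex, and normalization takes 9 steps.


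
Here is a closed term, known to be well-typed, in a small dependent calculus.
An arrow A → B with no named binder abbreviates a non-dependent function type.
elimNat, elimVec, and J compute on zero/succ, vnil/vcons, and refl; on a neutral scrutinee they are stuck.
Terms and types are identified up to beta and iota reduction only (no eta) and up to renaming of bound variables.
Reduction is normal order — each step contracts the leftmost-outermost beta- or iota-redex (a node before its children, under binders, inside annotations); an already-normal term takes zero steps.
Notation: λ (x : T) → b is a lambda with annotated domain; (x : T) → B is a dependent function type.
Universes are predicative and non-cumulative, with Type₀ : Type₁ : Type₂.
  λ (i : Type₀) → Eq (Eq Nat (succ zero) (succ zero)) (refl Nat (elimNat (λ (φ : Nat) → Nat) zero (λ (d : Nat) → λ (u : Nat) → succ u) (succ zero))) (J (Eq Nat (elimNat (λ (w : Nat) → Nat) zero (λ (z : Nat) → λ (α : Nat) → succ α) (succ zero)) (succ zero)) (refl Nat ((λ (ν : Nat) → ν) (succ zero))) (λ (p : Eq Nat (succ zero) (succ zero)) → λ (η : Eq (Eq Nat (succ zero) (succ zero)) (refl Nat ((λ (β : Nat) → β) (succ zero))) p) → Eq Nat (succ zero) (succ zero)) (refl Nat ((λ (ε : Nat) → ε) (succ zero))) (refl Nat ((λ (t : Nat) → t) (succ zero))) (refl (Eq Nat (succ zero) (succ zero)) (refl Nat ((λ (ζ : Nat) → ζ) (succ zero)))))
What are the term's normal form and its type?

normal form:
  λ (i : Type₀) → Eq (Eq Nat (succ zero) (succ zero)) (refl Nat (succ zero)) (refl Nat (succ zero))
type:
  Type₀ → Type₀
observation: 6 normal-order steps normalize the term, beginning with an elimNat iota-redex.


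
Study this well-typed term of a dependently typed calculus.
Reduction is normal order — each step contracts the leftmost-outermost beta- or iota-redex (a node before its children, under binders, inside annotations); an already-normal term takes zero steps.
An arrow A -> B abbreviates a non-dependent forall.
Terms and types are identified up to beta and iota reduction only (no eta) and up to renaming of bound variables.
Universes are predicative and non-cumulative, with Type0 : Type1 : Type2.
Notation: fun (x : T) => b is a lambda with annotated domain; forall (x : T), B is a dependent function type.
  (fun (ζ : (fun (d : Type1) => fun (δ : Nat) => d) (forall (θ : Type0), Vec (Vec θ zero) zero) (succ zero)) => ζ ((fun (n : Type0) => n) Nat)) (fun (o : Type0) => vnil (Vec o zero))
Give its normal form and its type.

normal form:
  vnil (Vec Nat zero)
type:
  Vec (Vec Nat zero) zero


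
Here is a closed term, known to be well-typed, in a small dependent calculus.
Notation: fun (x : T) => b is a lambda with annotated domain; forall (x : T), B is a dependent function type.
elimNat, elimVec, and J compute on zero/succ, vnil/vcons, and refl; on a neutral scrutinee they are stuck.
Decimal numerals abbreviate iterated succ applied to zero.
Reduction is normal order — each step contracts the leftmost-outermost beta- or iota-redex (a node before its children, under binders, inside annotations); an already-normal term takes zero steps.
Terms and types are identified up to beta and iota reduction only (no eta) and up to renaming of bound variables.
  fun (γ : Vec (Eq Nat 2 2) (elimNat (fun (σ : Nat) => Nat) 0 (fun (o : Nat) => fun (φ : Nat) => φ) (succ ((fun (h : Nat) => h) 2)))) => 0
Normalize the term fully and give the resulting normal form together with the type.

normal form:
  fun (γ : Vec (Eq Nat 2 2) 0) => 0
inferred type:
  forall (γ : Vec (Eq Nat 2 2) 0), Nat


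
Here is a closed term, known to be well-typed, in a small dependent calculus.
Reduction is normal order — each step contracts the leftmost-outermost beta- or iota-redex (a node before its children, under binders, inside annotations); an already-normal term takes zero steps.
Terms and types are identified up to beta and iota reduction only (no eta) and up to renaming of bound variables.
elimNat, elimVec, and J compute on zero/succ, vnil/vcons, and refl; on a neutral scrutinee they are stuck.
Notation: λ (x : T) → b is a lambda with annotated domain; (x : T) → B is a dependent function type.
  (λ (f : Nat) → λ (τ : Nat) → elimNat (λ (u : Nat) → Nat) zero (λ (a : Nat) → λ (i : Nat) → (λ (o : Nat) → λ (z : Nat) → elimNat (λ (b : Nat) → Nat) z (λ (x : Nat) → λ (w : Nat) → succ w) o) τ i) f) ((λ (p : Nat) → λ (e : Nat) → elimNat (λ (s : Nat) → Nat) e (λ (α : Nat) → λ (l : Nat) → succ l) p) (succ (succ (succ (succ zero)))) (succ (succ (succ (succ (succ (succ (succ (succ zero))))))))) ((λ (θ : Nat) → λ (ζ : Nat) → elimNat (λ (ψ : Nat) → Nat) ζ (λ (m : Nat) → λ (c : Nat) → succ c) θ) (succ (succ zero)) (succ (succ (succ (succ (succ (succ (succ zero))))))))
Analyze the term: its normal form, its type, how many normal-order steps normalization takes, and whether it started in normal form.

resulting normal form:
  succ (succ (succ (succ (succ (succ (succ (succ (succ (succ (succ (succ (succ (succ (succ (succ (succ (succ (succ (succ (succ (succ (succ (succ (succ (succ (succ (succ (succ (succ (succ (succ (succ (succ (succ (succ (succ (succ (succ (succ (succ (succ (succ (succ (succ (succ (succ (succ (succ (succ (succ (succ (succ (succ (succ (succ (succ (succ (succ (succ (succ (succ (succ (succ (succ (succ (succ (succ (succ (succ (succ (succ (succ (succ (succ (succ (succ (succ (succ (succ (succ (succ (succ (succ (succ (succ (succ (succ (succ (succ (succ (succ (succ (succ (succ (succ (succ (succ (succ (succ (succ (succ (succ (succ (succ (succ (succ (succ zero)))))))))))))))))))))))))))))))))))))))))))))))))))))))))))))))))))))))))))))))))))))))))))))))))))))))))))
inferred type:
  Nat
steps to reach normal form (normal order): 93
started in normal form: no
first redex: a beta-redex


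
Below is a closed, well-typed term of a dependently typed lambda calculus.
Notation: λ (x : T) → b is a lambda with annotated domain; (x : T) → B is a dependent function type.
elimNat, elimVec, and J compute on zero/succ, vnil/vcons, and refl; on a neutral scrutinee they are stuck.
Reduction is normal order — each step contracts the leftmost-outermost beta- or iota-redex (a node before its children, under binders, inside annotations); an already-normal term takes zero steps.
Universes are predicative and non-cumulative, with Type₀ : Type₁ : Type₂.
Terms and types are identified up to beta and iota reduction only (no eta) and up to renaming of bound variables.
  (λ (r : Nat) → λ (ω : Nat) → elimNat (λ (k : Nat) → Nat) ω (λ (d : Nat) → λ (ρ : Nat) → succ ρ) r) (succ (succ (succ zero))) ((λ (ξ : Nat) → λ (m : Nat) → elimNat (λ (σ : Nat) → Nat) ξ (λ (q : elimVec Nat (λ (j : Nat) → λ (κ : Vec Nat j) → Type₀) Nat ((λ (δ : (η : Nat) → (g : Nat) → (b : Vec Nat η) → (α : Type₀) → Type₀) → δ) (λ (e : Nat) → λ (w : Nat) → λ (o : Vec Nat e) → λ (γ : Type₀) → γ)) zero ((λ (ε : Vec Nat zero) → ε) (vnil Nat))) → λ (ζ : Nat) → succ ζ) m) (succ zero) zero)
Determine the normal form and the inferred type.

reduced normal form:
  succ (succ (succ (succ zero)))
the term's type:
  Nat
observation: normalization takes exactly 15 steps under the normal-order strategy.


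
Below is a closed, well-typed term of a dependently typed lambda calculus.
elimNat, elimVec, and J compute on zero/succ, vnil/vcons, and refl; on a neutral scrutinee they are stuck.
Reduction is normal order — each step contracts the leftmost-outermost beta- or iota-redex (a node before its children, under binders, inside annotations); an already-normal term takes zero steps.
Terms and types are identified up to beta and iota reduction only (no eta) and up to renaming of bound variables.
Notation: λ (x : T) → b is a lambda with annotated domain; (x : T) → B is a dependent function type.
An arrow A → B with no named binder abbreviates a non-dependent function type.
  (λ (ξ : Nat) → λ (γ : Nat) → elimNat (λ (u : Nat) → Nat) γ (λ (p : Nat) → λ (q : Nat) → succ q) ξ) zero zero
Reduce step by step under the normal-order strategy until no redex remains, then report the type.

reduction (normal order):
  (λ (ξ : Nat) → λ (γ : Nat) → elimNat (λ (u : Nat) → Nat) γ (λ (p : Nat) → λ (q : Nat) → succ q) ξ) zero zero
  ~> (λ (ξ : Nat) → elimNat (λ (γ : Nat) → Nat) ξ (λ (u : Nat) → λ (p : Nat) → succ p) zero) zero
  ~> elimNat (λ (ξ : Nat) → Nat) zero (λ (γ : Nat) → λ (u : Nat) → succ u) zero
  ~> zero
inferred type:
  Nat


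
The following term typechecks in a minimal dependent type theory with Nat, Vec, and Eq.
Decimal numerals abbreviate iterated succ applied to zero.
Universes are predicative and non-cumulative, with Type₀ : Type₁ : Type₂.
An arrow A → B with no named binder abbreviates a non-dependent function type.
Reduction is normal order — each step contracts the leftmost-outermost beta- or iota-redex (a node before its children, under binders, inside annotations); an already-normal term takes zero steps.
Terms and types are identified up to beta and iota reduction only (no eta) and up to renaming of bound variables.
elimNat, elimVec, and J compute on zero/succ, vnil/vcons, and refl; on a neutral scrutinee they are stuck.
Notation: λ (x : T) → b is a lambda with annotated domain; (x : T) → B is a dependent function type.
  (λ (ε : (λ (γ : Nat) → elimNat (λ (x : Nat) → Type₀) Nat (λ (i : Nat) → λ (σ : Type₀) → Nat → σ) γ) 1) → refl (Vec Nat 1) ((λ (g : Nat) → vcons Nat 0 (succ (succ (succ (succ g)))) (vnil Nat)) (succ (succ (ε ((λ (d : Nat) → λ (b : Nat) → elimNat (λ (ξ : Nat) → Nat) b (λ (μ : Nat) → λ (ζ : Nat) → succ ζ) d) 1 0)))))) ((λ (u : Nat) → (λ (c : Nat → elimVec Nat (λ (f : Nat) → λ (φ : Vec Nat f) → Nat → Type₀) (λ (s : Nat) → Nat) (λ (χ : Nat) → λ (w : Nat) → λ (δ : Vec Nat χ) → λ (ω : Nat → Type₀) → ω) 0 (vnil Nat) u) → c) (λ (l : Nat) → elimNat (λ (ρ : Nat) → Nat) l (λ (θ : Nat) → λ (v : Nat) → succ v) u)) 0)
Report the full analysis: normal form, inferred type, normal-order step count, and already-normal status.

reduced normal form:
  refl (Vec Nat 1) (vcons Nat 0 7 (vnil Nat))
the term's type:
  Eq (Vec Nat 1) (vcons Nat 0 7 (vnil Nat)) (vcons Nat 0 7 (vnil Nat))
normal-order step count: 12
already normal: no
first redex: a beta-redex


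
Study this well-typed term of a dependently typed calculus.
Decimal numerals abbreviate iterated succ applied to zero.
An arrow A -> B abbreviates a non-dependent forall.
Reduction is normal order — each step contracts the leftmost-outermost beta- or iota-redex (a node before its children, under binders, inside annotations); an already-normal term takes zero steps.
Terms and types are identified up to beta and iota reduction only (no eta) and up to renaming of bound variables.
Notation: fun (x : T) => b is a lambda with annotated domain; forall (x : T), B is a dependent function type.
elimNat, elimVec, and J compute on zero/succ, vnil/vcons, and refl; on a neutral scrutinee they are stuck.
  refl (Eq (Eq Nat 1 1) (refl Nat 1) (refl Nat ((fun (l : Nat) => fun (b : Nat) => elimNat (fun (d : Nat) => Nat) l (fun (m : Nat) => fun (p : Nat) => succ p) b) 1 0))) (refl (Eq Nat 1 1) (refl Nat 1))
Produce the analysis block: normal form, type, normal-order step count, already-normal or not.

reduced normal form:
  refl (Eq (Eq Nat 1 1) (refl Nat 1) (refl Nat 1)) (refl (Eq Nat 1 1) (refl Nat 1))
the term's type:
  Eq (Eq (Eq Nat 1 1) (refl Nat 1) (refl Nat 1)) (refl (Eq Nat 1 1) (refl Nat 1)) (refl (Eq Nat 1 1) (refl Nat 1))
normal-order step count: 3
term was already normal: no
first contracted redex: a beta-redex
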